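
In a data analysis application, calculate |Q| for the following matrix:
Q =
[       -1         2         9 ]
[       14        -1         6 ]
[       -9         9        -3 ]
det(Q) = 1080

Expand along row 0 (cofactor expansion): det(Q) = a*(e*i - f*h) - b*(d*i - f*g) + c*(d*h - e*g), where the 3×3 is [[a, b, c], [d, e, f], [g, h, i]].
Minor M_00 = (-1)*(-3) - (6)*(9) = 3 - 54 = -51.
Minor M_01 = (14)*(-3) - (6)*(-9) = -42 + 54 = 12.
Minor M_02 = (14)*(9) - (-1)*(-9) = 126 - 9 = 117.
det(Q) = (-1)*(-51) - (2)*(12) + (9)*(117) = 51 - 24 + 1053 = 1080.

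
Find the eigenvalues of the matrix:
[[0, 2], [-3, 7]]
λ = 1 and λ = 6

Characteristic equation: det(A - λI) = 0
λ² - (trace)λ + (det) = 0
λ² - (7)λ + (6) = 0
λ² - 7λ + 6 = 0
Solving: λ = 1, 6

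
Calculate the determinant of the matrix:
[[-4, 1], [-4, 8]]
-28

For a 2×2 matrix [[a, b], [c, d]], det = ad - bc
det = (-4)(8) - (1)(-4) = -32 - -4 = -28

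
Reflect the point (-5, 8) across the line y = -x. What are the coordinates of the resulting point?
(-8, 5)

Reflection across line y = -x: (-5, 8) → (-8, 5)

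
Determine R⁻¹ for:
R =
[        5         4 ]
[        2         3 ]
det(R) = 7
R⁻¹ =
[      3/7      -4/7 ]
[     -2/7       5/7 ]

For a 2×2 matrix R = [[a, b], [c, d]] with det(R) ≠ 0, R⁻¹ = (1/det(R)) * [[d, -b], [-c, a]].
det(R) = (5)*(3) - (4)*(2) = 15 - 8 = 7.
R⁻¹ = (1/7) * [[3, -4], [-2, 5]].
Dividing each entry by 7 and reducing:
R⁻¹ =
[      3/7      -4/7 ]
[     -2/7       5/7 ]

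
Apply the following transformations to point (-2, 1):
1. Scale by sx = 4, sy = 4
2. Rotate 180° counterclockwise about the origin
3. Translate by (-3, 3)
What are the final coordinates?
(5, -1)

Step 1: Scale → (-8, 4)
Step 2: Rotate 180° → (8, -4)
Step 3: Translate → (5, -1)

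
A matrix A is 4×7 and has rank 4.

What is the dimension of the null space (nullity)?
3

The rank-nullity theorem for an m×n matrix states:
rank(A) + nullity(A) = n (the number of columns).
Here n = 7 and rank(A) = 4, so nullity(A) = 7 - 4 = 3.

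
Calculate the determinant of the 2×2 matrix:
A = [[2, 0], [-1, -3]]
-6

For A = [[a, b], [c, d]], det(A) = a*d - b*c.
det(A) = (2)*(-3) - (0)*(-1) = -6 - 0 = -6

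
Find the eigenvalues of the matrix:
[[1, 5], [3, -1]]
λ = -4 and λ = 4

Characteristic equation: det(A - λI) = 0
λ² - (trace)λ + (det) = 0
λ² - (0)λ + (-16) = 0
λ² - 0λ - 16 = 0
Solving: λ = -4, 4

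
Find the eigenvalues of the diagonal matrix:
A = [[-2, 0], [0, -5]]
λ₁ = -2, λ₂ = -5

The characteristic polynomial of A is det(A - λI) = (-2 - λ)(-5 - λ) = 0.
The roots are λ = -2 and λ = -5, so the eigenvalues are the diagonal entries.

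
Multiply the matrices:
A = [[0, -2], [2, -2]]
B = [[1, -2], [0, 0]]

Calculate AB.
[[0, 0], [2, -4]]

Each entry (i,j) of AB = sum over k of A[i][k]*B[k][j].
(AB)[0][0] = (0)*(1) + (-2)*(0) = 0
(AB)[0][1] = (0)*(-2) + (-2)*(0) = 0
(AB)[1][0] = (2)*(1) + (-2)*(0) = 2
(AB)[1][1] = (2)*(-2) + (-2)*(0) = -4
AB = [[0, 0], [2, -4]]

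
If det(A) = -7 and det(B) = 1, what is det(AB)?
-7

Use the multiplicative property of determinants: det(AB) = det(A)*det(B).
det(AB) = (-7)*(1) = -7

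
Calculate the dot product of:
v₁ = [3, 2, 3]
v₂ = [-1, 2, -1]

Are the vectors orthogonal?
-2, No

The dot product is the sum of products of corresponding components.
v₁·v₂ = (3)*(-1) + (2)*(2) + (3)*(-1) = -3 + 4 - 3 = -2.
Two vectors are orthogonal iff their dot product is 0; here the dot product is -2, so the vectors are not orthogonal.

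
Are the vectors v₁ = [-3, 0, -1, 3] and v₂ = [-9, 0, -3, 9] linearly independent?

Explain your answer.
No, linearly dependent (v₂ = 3·v₁)

Check whether there is a scalar k with v₂ = k·v₁.
Comparing components, k = 3 satisfies 3·[-3, 0, -1, 3] = [-9, 0, -3, 9].
Since v₂ is a scalar multiple of v₁, the two vectors are linearly dependent.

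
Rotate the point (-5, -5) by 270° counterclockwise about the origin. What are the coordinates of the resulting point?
(-5, 5)

Rotation matrix R(θ) = [[cos θ, -sin θ], [sin θ, cos θ]]; for θ = 270°:
R = [[0, 1], [-1, 0]]
Result: R × [-5, -5]ᵀ = [0·-5 + (1)·-5, -1·-5 + (0)·-5]ᵀ = (-5, 5)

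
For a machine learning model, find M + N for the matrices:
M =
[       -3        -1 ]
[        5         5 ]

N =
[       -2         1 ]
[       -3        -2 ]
M + N =
[       -5         0 ]
[        2         3 ]

Matrix addition is elementwise: (M+N)[i][j] = M[i][j] + N[i][j].
  (M+N)[0][0] = (-3) + (-2) = -5
  (M+N)[0][1] = (-1) + (1) = 0
  (M+N)[1][0] = (5) + (-3) = 2
  (M+N)[1][1] = (5) + (-2) = 3
M + N =
[       -5         0 ]
[        2         3 ]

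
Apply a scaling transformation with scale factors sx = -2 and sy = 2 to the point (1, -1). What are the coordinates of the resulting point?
(-2, -2)

Scaling matrix:
[[-2, 0], [0, 2]]
Result: (1 × -2, -1 × 2) = (-2, -2)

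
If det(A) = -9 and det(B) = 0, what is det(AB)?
0

Use the multiplicative property of determinants: det(AB) = det(A)*det(B).
det(AB) = (-9)*(0) = 0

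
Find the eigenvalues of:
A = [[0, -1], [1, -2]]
λ = -1, -1

Solve det(A - λI) = 0. For a 2×2 matrix this is λ² - (trace)λ + det = 0.
trace(A) = 0 - 2 = -2.
det(A) = (0)*(-2) - (-1)*(1) = 0 + 1 = 1.
Characteristic equation: λ² - (-2)λ + (1) = 0.
Discriminant: (-2)² - 4*(1) = 4 - 4 = 0.
Roots: λ = (-2 ± √0) / 2 = -1, -1.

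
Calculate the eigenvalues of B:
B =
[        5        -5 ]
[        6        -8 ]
λ = -5, 2

Solve det(B - λI) = 0. For a 2×2 matrix the characteristic equation is λ² - (trace)λ + det = 0.
trace(B) = a + d = 5 - 8 = -3.
det(B) = a*d - b*c = (5)*(-8) - (-5)*(6) = -40 + 30 = -10.
Characteristic equation: λ² - (-3)λ + (-10) = 0.
Discriminant = (-3)² - 4*(-10) = 9 + 40 = 49.
λ = (-3 ± √49) / 2 = (-3 ± 7) / 2 = -5, 2.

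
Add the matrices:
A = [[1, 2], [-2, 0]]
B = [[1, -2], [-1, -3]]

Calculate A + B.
[[2, 0], [-3, -3]]

Add corresponding elements:
(1)+(1)=2
(2)+(-2)=0
(-2)+(-1)=-3
(0)+(-3)=-3
A + B = [[2, 0], [-3, -3]]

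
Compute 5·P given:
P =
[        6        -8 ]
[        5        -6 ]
5P =
[       30       -40 ]
[       25       -30 ]

Scalar multiplication is elementwise: (5P)[i][j] = 5 * P[i][j].
  (5P)[0][0] = 5 * (6) = 30
  (5P)[0][1] = 5 * (-8) = -40
  (5P)[1][0] = 5 * (5) = 25
  (5P)[1][1] = 5 * (-6) = -30
5P =
[       30       -40 ]
[       25       -30 ]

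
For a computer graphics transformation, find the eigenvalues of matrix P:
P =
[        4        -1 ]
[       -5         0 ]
λ = -1, 5

Solve det(P - λI) = 0. For a 2×2 matrix the characteristic equation is λ² - (trace)λ + det = 0.
trace(P) = a + d = 4 + 0 = 4.
det(P) = a*d - b*c = (4)*(0) - (-1)*(-5) = 0 - 5 = -5.
Characteristic equation: λ² - (4)λ + (-5) = 0.
Discriminant = (4)² - 4*(-5) = 16 + 20 = 36.
λ = (4 ± √36) / 2 = (4 ± 6) / 2 = -1, 5.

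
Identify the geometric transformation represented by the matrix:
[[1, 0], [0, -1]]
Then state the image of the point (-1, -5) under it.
reflection across the x-axis; image of (-1, -5) is (-1, 5)

This is a symmetric orthogonal matrix with determinant -1, which characterizes a reflection in ℝ².
The matrix [[1, 0], [0, -1]] represents: reflection across the x-axis.
Applying it to (-1, -5): [1·-1 + 0·-5, 0·-1 + -1·-5] = (-1, 5).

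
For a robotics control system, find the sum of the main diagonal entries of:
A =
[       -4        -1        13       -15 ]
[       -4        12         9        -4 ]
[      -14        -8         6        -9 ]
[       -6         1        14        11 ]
tr(A) = -4 + 12 + 6 + 11 = 25

The trace of a square matrix is the sum of its diagonal entries.
Diagonal entries of A: A[0][0] = -4, A[1][1] = 12, A[2][2] = 6, A[3][3] = 11.
tr(A) = -4 + 12 + 6 + 11 = 25.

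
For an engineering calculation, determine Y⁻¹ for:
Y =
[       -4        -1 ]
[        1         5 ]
det(Y) = -19
Y⁻¹ =
[    -5/19     -1/19 ]
[     1/19      4/19 ]

For a 2×2 matrix Y = [[a, b], [c, d]] with det(Y) ≠ 0, Y⁻¹ = (1/det(Y)) * [[d, -b], [-c, a]].
det(Y) = (-4)*(5) - (-1)*(1) = -20 + 1 = -19.
Y⁻¹ = (1/-19) * [[5, 1], [-1, -4]].
Dividing each entry by -19 and reducing:
Y⁻¹ =
[    -5/19     -1/19 ]
[     1/19      4/19 ]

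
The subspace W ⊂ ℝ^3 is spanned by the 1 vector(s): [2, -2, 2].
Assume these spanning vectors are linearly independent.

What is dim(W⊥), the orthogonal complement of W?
dim(W⊥) = 2

For any subspace W of ℝ^n, dim(W) + dim(W⊥) = n (the whole-space dimension).
Here the given 1 vectors are linearly independent, so dim(W) = 1.
Thus dim(W⊥) = n - dim(W) = 3 - 1 = 2.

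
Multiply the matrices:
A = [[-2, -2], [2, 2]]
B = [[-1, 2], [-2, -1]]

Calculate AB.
[[6, -2], [-6, 2]]

Each entry (i,j) of AB = sum over k of A[i][k]*B[k][j].
(AB)[0][0] = (-2)*(-1) + (-2)*(-2) = 6
(AB)[0][1] = (-2)*(2) + (-2)*(-1) = -2
(AB)[1][0] = (2)*(-1) + (2)*(-2) = -6
(AB)[1][1] = (2)*(2) + (2)*(-1) = 2
AB = [[6, -2], [-6, 2]]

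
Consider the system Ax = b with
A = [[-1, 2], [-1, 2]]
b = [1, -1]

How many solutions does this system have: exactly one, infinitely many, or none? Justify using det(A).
No solution

det(A) = (-1)*(2) - (2)*(-1) = 0, so A is singular.
The column space of A is span(column 1) = span([-1, -1]).
b = [1, -1] is not a scalar multiple of column 1, so b ∉ column space and the system is inconsistent — no solution.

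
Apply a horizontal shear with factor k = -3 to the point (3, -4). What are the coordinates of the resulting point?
(15, -4)

Shear matrix for horizontal shear with factor k = -3:
[[1, -3], [0, 1]]
Result: (3, -4) → (15, -4)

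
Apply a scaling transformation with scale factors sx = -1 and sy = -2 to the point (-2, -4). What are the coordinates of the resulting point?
(2, 8)

Scaling matrix:
[[-1, 0], [0, -2]]
Result: (-2 × -1, -4 × -2) = (2, 8)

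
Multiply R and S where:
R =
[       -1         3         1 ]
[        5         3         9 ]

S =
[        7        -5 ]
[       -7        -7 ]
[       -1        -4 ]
RS =
[      -29       -20 ]
[        5       -82 ]

Matrix multiplication: (RS)[i][j] = sum over k of R[i][k] * S[k][j].
  (RS)[0][0] = (-1)*(7) + (3)*(-7) + (1)*(-1) = -29
  (RS)[0][1] = (-1)*(-5) + (3)*(-7) + (1)*(-4) = -20
  (RS)[1][0] = (5)*(7) + (3)*(-7) + (9)*(-1) = 5
  (RS)[1][1] = (5)*(-5) + (3)*(-7) + (9)*(-4) = -82
RS =
[      -29       -20 ]
[        5       -82 ]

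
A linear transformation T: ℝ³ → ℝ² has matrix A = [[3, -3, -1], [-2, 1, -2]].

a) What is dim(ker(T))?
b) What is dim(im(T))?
dim(ker) = 1, dim(im) = 2

The two rows are not scalar multiples of one another (no single k satisfies row 2 = k × row 1), so they are linearly independent.
Thus rank(A) = 2.
dim(im(T)) = rank(A) = 2.
By the rank-nullity theorem applied to T: ℝ³ → ℝ², rank(A) + nullity(A) = 3 (the domain dimension), so dim(ker(T)) = 3 - 2 = 1.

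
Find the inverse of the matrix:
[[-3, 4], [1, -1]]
[[1, 4], [1, 3]]

For [[a,b],[c,d]], inverse = (1/det)·[[d,-b],[-c,a]]
det = -3·-1 - 4·1 = -1
Inverse = (1/-1)·[[-1, -4], [-1, -3]]
        = [[1, 4], [1, 3]]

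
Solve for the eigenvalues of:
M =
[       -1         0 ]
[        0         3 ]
λ = -1, 3

Solve det(M - λI) = 0. For a 2×2 matrix the characteristic equation is λ² - (trace)λ + det = 0.
trace(M) = a + d = -1 + 3 = 2.
det(M) = a*d - b*c = (-1)*(3) - (0)*(0) = -3 - 0 = -3.
Characteristic equation: λ² - (2)λ + (-3) = 0.
Discriminant = (2)² - 4*(-3) = 4 + 12 = 16.
λ = (2 ± √16) / 2 = (2 ± 4) / 2 = -1, 3.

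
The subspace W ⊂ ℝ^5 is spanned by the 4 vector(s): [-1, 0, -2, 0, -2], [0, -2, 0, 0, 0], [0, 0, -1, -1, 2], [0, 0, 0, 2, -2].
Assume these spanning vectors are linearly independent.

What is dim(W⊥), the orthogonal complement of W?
dim(W⊥) = 1

For any subspace W of ℝ^n, dim(W) + dim(W⊥) = n (the whole-space dimension).
Here the given 4 vectors are linearly independent, so dim(W) = 4.
Thus dim(W⊥) = n - dim(W) = 5 - 4 = 1.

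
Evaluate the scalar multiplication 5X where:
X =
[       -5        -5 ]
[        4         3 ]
5X =
[      -25       -25 ]
[       20        15 ]

Scalar multiplication is elementwise: (5X)[i][j] = 5 * X[i][j].
  (5X)[0][0] = 5 * (-5) = -25
  (5X)[0][1] = 5 * (-5) = -25
  (5X)[1][0] = 5 * (4) = 20
  (5X)[1][1] = 5 * (3) = 15
5X =
[      -25       -25 ]
[       20        15 ]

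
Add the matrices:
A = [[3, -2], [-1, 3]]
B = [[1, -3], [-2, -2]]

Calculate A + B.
[[4, -5], [-3, 1]]

Add corresponding elements:
(3)+(1)=4
(-2)+(-3)=-5
(-1)+(-2)=-3
(3)+(-2)=1
A + B = [[4, -5], [-3, 1]]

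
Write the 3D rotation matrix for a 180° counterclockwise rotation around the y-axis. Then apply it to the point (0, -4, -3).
R = [[-1, 0, 0], [0, 1, 0], [0, 0, -1]]; R·(0, -4, -3) = (0, -4, 3)

Rotation matrix for 180° around y-axis:
cos(180°) = -1, sin(180°) = 0
R = [[-1, 0, 0], [0, 1, 0], [0, 0, -1]]
Apply to (0, -4, -3): R·[0, -4, -3]ᵀ = (0, -4, 3)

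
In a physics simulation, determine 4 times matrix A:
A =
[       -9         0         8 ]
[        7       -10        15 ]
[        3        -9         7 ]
4A =
[      -36         0        32 ]
[       28       -40        60 ]
[       12       -36        28 ]

Scalar multiplication is elementwise: (4A)[i][j] = 4 * A[i][j].
  (4A)[0][0] = 4 * (-9) = -36
  (4A)[0][1] = 4 * (0) = 0
  (4A)[0][2] = 4 * (8) = 32
  (4A)[1][0] = 4 * (7) = 28
  (4A)[1][1] = 4 * (-10) = -40
  (4A)[1][2] = 4 * (15) = 60
  (4A)[2][0] = 4 * (3) = 12
  (4A)[2][1] = 4 * (-9) = -36
  (4A)[2][2] = 4 * (7) = 28
4A =
[      -36         0        32 ]
[       28       -40        60 ]
[       12       -36        28 ]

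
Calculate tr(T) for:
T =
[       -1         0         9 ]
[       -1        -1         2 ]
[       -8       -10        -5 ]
tr(T) = -1 - 1 - 5 = -7

The trace of a square matrix is the sum of its diagonal entries.
Diagonal entries of T: T[0][0] = -1, T[1][1] = -1, T[2][2] = -5.
tr(T) = -1 - 1 - 5 = -7.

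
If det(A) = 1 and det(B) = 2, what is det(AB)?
2

Use the multiplicative property of determinants: det(AB) = det(A)*det(B).
det(AB) = (1)*(2) = 2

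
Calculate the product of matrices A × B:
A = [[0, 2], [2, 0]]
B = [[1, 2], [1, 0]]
[[2, 0], [2, 4]]

Matrix multiplication:
C[0][0] = 0×1 + 2×1 = 2
C[0][1] = 0×2 + 2×0 = 0
C[1][0] = 2×1 + 0×1 = 2
C[1][1] = 2×2 + 0×0 = 4
Result: [[2, 0], [2, 4]]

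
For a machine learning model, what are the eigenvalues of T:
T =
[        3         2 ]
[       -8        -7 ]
λ = -5, 1

Solve det(T - λI) = 0. For a 2×2 matrix the characteristic equation is λ² - (trace)λ + det = 0.
trace(T) = a + d = 3 - 7 = -4.
det(T) = a*d - b*c = (3)*(-7) - (2)*(-8) = -21 + 16 = -5.
Characteristic equation: λ² - (-4)λ + (-5) = 0.
Discriminant = (-4)² - 4*(-5) = 16 + 20 = 36.
λ = (-4 ± √36) / 2 = (-4 ± 6) / 2 = -5, 1.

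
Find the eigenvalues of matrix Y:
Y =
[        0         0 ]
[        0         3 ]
λ = 0, 3

Solve det(Y - λI) = 0. For a 2×2 matrix the characteristic equation is λ² - (trace)λ + det = 0.
trace(Y) = a + d = 0 + 3 = 3.
det(Y) = a*d - b*c = (0)*(3) - (0)*(0) = 0 - 0 = 0.
Characteristic equation: λ² - (3)λ + (0) = 0.
Discriminant = (3)² - 4*(0) = 9 - 0 = 9.
λ = (3 ± √9) / 2 = (3 ± 3) / 2 = 0, 3.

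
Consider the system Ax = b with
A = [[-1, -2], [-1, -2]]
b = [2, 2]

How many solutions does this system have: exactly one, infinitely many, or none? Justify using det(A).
Infinitely many solutions

det(A) = (-1)*(-2) - (-2)*(-1) = 0, so A is singular (column 2 is 2 times column 1).
b = [2, 2] = -2 * column 1 of A, so b lies in the column space of A.
A singular matrix whose right-hand side is in its column space gives a 1-parameter family of solutions — infinitely many.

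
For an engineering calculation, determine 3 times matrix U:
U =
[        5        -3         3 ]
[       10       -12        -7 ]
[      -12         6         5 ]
3U =
[       15        -9         9 ]
[       30       -36       -21 ]
[      -36        18        15 ]

Scalar multiplication is elementwise: (3U)[i][j] = 3 * U[i][j].
  (3U)[0][0] = 3 * (5) = 15
  (3U)[0][1] = 3 * (-3) = -9
  (3U)[0][2] = 3 * (3) = 9
  (3U)[1][0] = 3 * (10) = 30
  (3U)[1][1] = 3 * (-12) = -36
  (3U)[1][2] = 3 * (-7) = -21
  (3U)[2][0] = 3 * (-12) = -36
  (3U)[2][1] = 3 * (6) = 18
  (3U)[2][2] = 3 * (5) = 15
3U =
[       15        -9         9 ]
[       30       -36       -21 ]
[      -36        18        15 ]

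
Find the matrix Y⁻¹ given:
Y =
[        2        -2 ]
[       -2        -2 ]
det(Y) = -8
Y⁻¹ =
[      1/4      -1/4 ]
[     -1/4      -1/4 ]

For a 2×2 matrix Y = [[a, b], [c, d]] with det(Y) ≠ 0, Y⁻¹ = (1/det(Y)) * [[d, -b], [-c, a]].
det(Y) = (2)*(-2) - (-2)*(-2) = -4 - 4 = -8.
Y⁻¹ = (1/-8) * [[-2, 2], [2, 2]].
Dividing each entry by -8 and reducing:
Y⁻¹ =
[      1/4      -1/4 ]
[     -1/4      -1/4 ]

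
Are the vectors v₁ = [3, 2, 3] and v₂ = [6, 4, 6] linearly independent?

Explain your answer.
No, linearly dependent (v₂ = 2·v₁)

Check whether there is a scalar k with v₂ = k·v₁.
Comparing components, k = 2 satisfies 2·[3, 2, 3] = [6, 4, 6].
Since v₂ is a scalar multiple of v₁, the two vectors are linearly dependent.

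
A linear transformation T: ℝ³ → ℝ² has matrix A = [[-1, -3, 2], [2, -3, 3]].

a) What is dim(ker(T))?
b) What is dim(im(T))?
dim(ker) = 1, dim(im) = 2

The two rows are not scalar multiples of one another (no single k satisfies row 2 = k × row 1), so they are linearly independent.
Thus rank(A) = 2.
dim(im(T)) = rank(A) = 2.
By the rank-nullity theorem applied to T: ℝ³ → ℝ², rank(A) + nullity(A) = 3 (the domain dimension), so dim(ker(T)) = 3 - 2 = 1.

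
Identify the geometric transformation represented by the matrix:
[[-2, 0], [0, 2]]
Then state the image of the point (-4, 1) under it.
non-uniform scaling by (-2, 2); image of (-4, 1) is (8, 2)

This is diagonal with distinct entries, so it scales the x-axis by -2 and the y-axis by 2.
The matrix [[-2, 0], [0, 2]] represents: non-uniform scaling by (-2, 2).
Applying it to (-4, 1): [-2·-4 + 0·1, 0·-4 + 2·1] = (8, 2).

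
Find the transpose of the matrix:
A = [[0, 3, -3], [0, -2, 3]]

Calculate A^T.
[[0, 0], [3, -2], [-3, 3]]

The transpose sends entry (i,j) to (j,i); rows become columns.
Row 0 of A: [0, 3, -3] -> column 0 of A^T.
Row 1 of A: [0, -2, 3] -> column 1 of A^T.
A^T = [[0, 0], [3, -2], [-3, 3]]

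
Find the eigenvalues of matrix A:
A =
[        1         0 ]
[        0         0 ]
λ = 0, 1

Solve det(A - λI) = 0. For a 2×2 matrix the characteristic equation is λ² - (trace)λ + det = 0.
trace(A) = a + d = 1 + 0 = 1.
det(A) = a*d - b*c = (1)*(0) - (0)*(0) = 0 - 0 = 0.
Characteristic equation: λ² - (1)λ + (0) = 0.
Discriminant = (1)² - 4*(0) = 1 - 0 = 1.
λ = (1 ± √1) / 2 = (1 ± 1) / 2 = 0, 1.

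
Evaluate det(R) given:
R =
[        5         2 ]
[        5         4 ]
det(R) = 10

For a 2×2 matrix [[a, b], [c, d]], det = a*d - b*c.
det(R) = (5)*(4) - (2)*(5) = 20 - 10 = 10.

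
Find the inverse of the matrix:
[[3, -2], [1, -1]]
[[1, -2], [1, -3]]

For [[a,b],[c,d]], inverse = (1/det)·[[d,-b],[-c,a]]
det = 3·-1 - -2·1 = -1
Inverse = (1/-1)·[[-1, 2], [-1, 3]]
        = [[1, -2], [1, -3]]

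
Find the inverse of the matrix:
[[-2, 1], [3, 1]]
[[-1/5, 1/5], [3/5, 2/5]]

For [[a,b],[c,d]], inverse = (1/det)·[[d,-b],[-c,a]]
det = -2·1 - 1·3 = -5
Inverse = (1/-5)·[[1, -1], [-3, -2]]
        = [[-1/5, 1/5], [3/5, 2/5]]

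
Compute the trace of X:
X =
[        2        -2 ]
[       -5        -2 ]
tr(X) = 2 - 2 = 0

The trace of a square matrix is the sum of its diagonal entries.
Diagonal entries of X: X[0][0] = 2, X[1][1] = -2.
tr(X) = 2 - 2 = 0.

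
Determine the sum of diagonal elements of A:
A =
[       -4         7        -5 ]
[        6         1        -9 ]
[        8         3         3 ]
tr(A) = -4 + 1 + 3 = 0

The trace of a square matrix is the sum of its diagonal entries.
Diagonal entries of A: A[0][0] = -4, A[1][1] = 1, A[2][2] = 3.
tr(A) = -4 + 1 + 3 = 0.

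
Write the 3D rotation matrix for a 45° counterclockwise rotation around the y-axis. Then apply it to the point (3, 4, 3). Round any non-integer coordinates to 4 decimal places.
R = [[√2/2, 0, √2/2], [0, 1, 0], [-√2/2, 0, √2/2]]; R·(3, 4, 3) = (4.2426, 4.0000, 0.0000)

Rotation matrix for 45° around y-axis:
cos(45°) = √2/2, sin(45°) = √2/2
R = [[√2/2, 0, √2/2], [0, 1, 0], [-√2/2, 0, √2/2]]
Apply to (3, 4, 3): R·[3, 4, 3]ᵀ = (4.2426, 4.0000, 0.0000)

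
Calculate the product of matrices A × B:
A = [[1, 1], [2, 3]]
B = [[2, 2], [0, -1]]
[[2, 1], [4, 1]]

Matrix multiplication:
C[0][0] = 1×2 + 1×0 = 2
C[0][1] = 1×2 + 1×-1 = 1
C[1][0] = 2×2 + 3×0 = 4
C[1][1] = 2×2 + 3×-1 = 1
Result: [[2, 1], [4, 1]]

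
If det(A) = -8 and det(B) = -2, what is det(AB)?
16

Use the multiplicative property of determinants: det(AB) = det(A)*det(B).
det(AB) = (-8)*(-2) = 16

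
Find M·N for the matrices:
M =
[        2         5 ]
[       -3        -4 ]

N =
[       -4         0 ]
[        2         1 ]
MN =
[        2         5 ]
[        4        -4 ]

Matrix multiplication: (MN)[i][j] = sum over k of M[i][k] * N[k][j].
  (MN)[0][0] = (2)*(-4) + (5)*(2) = 2
  (MN)[0][1] = (2)*(0) + (5)*(1) = 5
  (MN)[1][0] = (-3)*(-4) + (-4)*(2) = 4
  (MN)[1][1] = (-3)*(0) + (-4)*(1) = -4
MN =
[        2         5 ]
[        4        -4 ]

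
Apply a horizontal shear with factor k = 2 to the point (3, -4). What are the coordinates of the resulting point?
(-5, -4)

Shear matrix for horizontal shear with factor k = 2:
[[1, 2], [0, 1]]
Result: (3, -4) → (-5, -4)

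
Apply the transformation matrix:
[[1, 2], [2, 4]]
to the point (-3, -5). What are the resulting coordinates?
(-13, -26)

Matrix multiplication:
[[1, 2], [2, 4]] × [-3, -5]ᵀ
= [1×-3 + 2×-5, 2×-3 + 4×-5]ᵀ
= [-13.0000, -26.0000]ᵀ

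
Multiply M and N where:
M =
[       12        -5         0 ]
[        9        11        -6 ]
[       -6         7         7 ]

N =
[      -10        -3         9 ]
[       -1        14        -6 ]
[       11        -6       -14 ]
MN =
[     -115      -106       138 ]
[     -167       163        99 ]
[      130        74      -194 ]

Matrix multiplication: (MN)[i][j] = sum over k of M[i][k] * N[k][j].
  (MN)[0][0] = (12)*(-10) + (-5)*(-1) + (0)*(11) = -115
  (MN)[0][1] = (12)*(-3) + (-5)*(14) + (0)*(-6) = -106
  (MN)[0][2] = (12)*(9) + (-5)*(-6) + (0)*(-14) = 138
  (MN)[1][0] = (9)*(-10) + (11)*(-1) + (-6)*(11) = -167
  (MN)[1][1] = (9)*(-3) + (11)*(14) + (-6)*(-6) = 163
  (MN)[1][2] = (9)*(9) + (11)*(-6) + (-6)*(-14) = 99
  (MN)[2][0] = (-6)*(-10) + (7)*(-1) + (7)*(11) = 130
  (MN)[2][1] = (-6)*(-3) + (7)*(14) + (7)*(-6) = 74
  (MN)[2][2] = (-6)*(9) + (7)*(-6) + (7)*(-14) = -194
MN =
[     -115      -106       138 ]
[     -167       163        99 ]
[      130        74      -194 ]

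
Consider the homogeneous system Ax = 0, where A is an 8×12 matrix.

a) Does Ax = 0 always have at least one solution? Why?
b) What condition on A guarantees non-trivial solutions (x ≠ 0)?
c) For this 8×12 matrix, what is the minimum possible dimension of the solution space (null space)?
a) Yes, x = 0 is always a solution. b) When A has linearly dependent columns (rank < n). c) Minimum nullity = 4.

a) x = 0 satisfies A·0 = 0, so the zero vector is always a solution.
b) Non-trivial solutions exist iff the columns of A are linearly dependent, equivalently rank(A) < n (the number of columns).
c) By rank-nullity, rank(A) + nullity(A) = n = 12. Since A has only 8 rows, rank(A) ≤ 8, so nullity(A) ≥ 12 - 8 = 4.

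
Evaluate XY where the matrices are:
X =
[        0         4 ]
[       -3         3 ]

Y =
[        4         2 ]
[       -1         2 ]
XY =
[       -4         8 ]
[      -15         0 ]

Matrix multiplication: (XY)[i][j] = sum over k of X[i][k] * Y[k][j].
  (XY)[0][0] = (0)*(4) + (4)*(-1) = -4
  (XY)[0][1] = (0)*(2) + (4)*(2) = 8
  (XY)[1][0] = (-3)*(4) + (3)*(-1) = -15
  (XY)[1][1] = (-3)*(2) + (3)*(2) = 0
XY =
[       -4         8 ]
[      -15         0 ]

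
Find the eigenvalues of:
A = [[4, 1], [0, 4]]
λ = 4, 4

Solve det(A - λI) = 0. For a 2×2 matrix this is λ² - (trace)λ + det = 0.
trace(A) = 4 + 4 = 8.
det(A) = (4)*(4) - (1)*(0) = 16 - 0 = 16.
Characteristic equation: λ² - (8)λ + (16) = 0.
Discriminant: (8)² - 4*(16) = 64 - 64 = 0.
Roots: λ = (8 ± √0) / 2 = 4, 4.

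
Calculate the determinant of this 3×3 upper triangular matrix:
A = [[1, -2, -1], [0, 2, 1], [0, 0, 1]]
2

The determinant of a triangular matrix is the product of its diagonal entries (the off-diagonal entries above the diagonal do not affect it).
det(A) = (1) * (2) * (1) = 2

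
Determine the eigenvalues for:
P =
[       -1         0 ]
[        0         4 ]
λ = -1, 4

Solve det(P - λI) = 0. For a 2×2 matrix the characteristic equation is λ² - (trace)λ + det = 0.
trace(P) = a + d = -1 + 4 = 3.
det(P) = a*d - b*c = (-1)*(4) - (0)*(0) = -4 - 0 = -4.
Characteristic equation: λ² - (3)λ + (-4) = 0.
Discriminant = (3)² - 4*(-4) = 9 + 16 = 25.
λ = (3 ± √25) / 2 = (3 ± 5) / 2 = -1, 4.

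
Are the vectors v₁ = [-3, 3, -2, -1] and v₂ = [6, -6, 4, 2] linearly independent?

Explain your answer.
No, linearly dependent (v₂ = -2·v₁)

Check whether there is a scalar k with v₂ = k·v₁.
Comparing components, k = -2 satisfies -2·[-3, 3, -2, -1] = [6, -6, 4, 2].
Since v₂ is a scalar multiple of v₁, the two vectors are linearly dependent.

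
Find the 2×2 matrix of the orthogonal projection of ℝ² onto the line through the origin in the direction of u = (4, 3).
[[16/25, 12/25], [12/25, 9/25]]

The orthogonal projection onto the line spanned by a nonzero vector u = (a, b) has matrix P = (u uᵀ) / (uᵀ u) = (1/(a² + b²)) · [[a², ab], [ab, b²]].
Here u = (4, 3), so a² + b² = 16 + 9 = 25.
P = (1/25) · [[16, 12], [12, 9]] = [[16/25, 12/25], [12/25, 9/25]].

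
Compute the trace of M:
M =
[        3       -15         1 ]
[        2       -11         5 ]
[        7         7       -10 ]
tr(M) = 3 - 11 - 10 = -18

The trace of a square matrix is the sum of its diagonal entries.
Diagonal entries of M: M[0][0] = 3, M[1][1] = -11, M[2][2] = -10.
tr(M) = 3 - 11 - 10 = -18.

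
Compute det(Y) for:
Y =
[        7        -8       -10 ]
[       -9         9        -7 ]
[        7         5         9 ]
det(Y) = 1636

Expand along row 0 (cofactor expansion): det(Y) = a*(e*i - f*h) - b*(d*i - f*g) + c*(d*h - e*g), where the 3×3 is [[a, b, c], [d, e, f], [g, h, i]].
Minor M_00 = (9)*(9) - (-7)*(5) = 81 + 35 = 116.
Minor M_01 = (-9)*(9) - (-7)*(7) = -81 + 49 = -32.
Minor M_02 = (-9)*(5) - (9)*(7) = -45 - 63 = -108.
det(Y) = (7)*(116) - (-8)*(-32) + (-10)*(-108) = 812 - 256 + 1080 = 1636.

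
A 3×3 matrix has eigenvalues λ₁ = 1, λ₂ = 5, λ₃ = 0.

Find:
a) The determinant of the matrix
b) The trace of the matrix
det = 0, trace = 6

Two standard eigenvalue identities:
- det(A) equals the product of the eigenvalues (counted with multiplicity).
- trace(A) equals the sum of the eigenvalues.
det(A) = (1)*(5)*(0) = 0.
trace(A) = 1 + 5 + 0 = 6.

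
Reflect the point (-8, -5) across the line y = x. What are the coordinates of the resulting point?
(-5, -8)

Reflection across line y = x: (-8, -5) → (-5, -8)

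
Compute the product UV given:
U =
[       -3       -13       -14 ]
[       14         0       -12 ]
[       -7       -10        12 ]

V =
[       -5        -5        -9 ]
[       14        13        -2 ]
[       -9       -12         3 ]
UV =
[      -41        14        11 ]
[       38        74      -162 ]
[     -213      -239       119 ]

Matrix multiplication: (UV)[i][j] = sum over k of U[i][k] * V[k][j].
  (UV)[0][0] = (-3)*(-5) + (-13)*(14) + (-14)*(-9) = -41
  (UV)[0][1] = (-3)*(-5) + (-13)*(13) + (-14)*(-12) = 14
  (UV)[0][2] = (-3)*(-9) + (-13)*(-2) + (-14)*(3) = 11
  (UV)[1][0] = (14)*(-5) + (0)*(14) + (-12)*(-9) = 38
  (UV)[1][1] = (14)*(-5) + (0)*(13) + (-12)*(-12) = 74
  (UV)[1][2] = (14)*(-9) + (0)*(-2) + (-12)*(3) = -162
  (UV)[2][0] = (-7)*(-5) + (-10)*(14) + (12)*(-9) = -213
  (UV)[2][1] = (-7)*(-5) + (-10)*(13) + (12)*(-12) = -239
  (UV)[2][2] = (-7)*(-9) + (-10)*(-2) + (12)*(3) = 119
UV =
[      -41        14        11 ]
[       38        74      -162 ]
[     -213      -239       119 ]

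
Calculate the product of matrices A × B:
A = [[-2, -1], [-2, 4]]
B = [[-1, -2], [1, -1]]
[[1, 5], [6, 0]]

Matrix multiplication:
C[0][0] = -2×-1 + -1×1 = 1
C[0][1] = -2×-2 + -1×-1 = 5
C[1][0] = -2×-1 + 4×1 = 6
C[1][1] = -2×-2 + 4×-1 = 0
Result: [[1, 5], [6, 0]]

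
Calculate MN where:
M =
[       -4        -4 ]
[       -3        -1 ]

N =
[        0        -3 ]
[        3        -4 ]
MN =
[      -12        28 ]
[       -3        13 ]

Matrix multiplication: (MN)[i][j] = sum over k of M[i][k] * N[k][j].
  (MN)[0][0] = (-4)*(0) + (-4)*(3) = -12
  (MN)[0][1] = (-4)*(-3) + (-4)*(-4) = 28
  (MN)[1][0] = (-3)*(0) + (-1)*(3) = -3
  (MN)[1][1] = (-3)*(-3) + (-1)*(-4) = 13
MN =
[      -12        28 ]
[       -3        13 ]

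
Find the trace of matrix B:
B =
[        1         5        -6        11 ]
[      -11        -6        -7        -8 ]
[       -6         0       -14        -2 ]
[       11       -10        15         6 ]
tr(B) = 1 - 6 - 14 + 6 = -13

The trace of a square matrix is the sum of its diagonal entries.
Diagonal entries of B: B[0][0] = 1, B[1][1] = -6, B[2][2] = -14, B[3][3] = 6.
tr(B) = 1 - 6 - 14 + 6 = -13.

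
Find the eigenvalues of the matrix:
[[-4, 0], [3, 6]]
λ = -4 and λ = 6

Characteristic equation: det(A - λI) = 0
λ² - (trace)λ + (det) = 0
λ² - (2)λ + (-24) = 0
λ² - 2λ - 24 = 0
Solving: λ = -4, 6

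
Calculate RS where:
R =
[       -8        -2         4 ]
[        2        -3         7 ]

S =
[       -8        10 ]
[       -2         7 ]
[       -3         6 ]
RS =
[       56       -70 ]
[      -31        41 ]

Matrix multiplication: (RS)[i][j] = sum over k of R[i][k] * S[k][j].
  (RS)[0][0] = (-8)*(-8) + (-2)*(-2) + (4)*(-3) = 56
  (RS)[0][1] = (-8)*(10) + (-2)*(7) + (4)*(6) = -70
  (RS)[1][0] = (2)*(-8) + (-3)*(-2) + (7)*(-3) = -31
  (RS)[1][1] = (2)*(10) + (-3)*(7) + (7)*(6) = 41
RS =
[       56       -70 ]
[      -31        41 ]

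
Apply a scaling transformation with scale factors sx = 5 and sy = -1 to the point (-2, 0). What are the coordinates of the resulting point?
(-10, 0)

Scaling matrix:
[[5, 0], [0, -1]]
Result: (-2 × 5, 0 × -1) = (-10, 0)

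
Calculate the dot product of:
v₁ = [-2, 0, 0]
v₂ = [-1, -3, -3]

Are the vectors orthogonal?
2, No

The dot product is the sum of products of corresponding components.
v₁·v₂ = (-2)*(-1) + (0)*(-3) + (0)*(-3) = 2 + 0 + 0 = 2.
Two vectors are orthogonal iff their dot product is 0; here the dot product is 2, so the vectors are not orthogonal.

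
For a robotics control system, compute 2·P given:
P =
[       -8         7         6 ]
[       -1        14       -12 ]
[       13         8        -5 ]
2P =
[      -16        14        12 ]
[       -2        28       -24 ]
[       26        16       -10 ]

Scalar multiplication is elementwise: (2P)[i][j] = 2 * P[i][j].
  (2P)[0][0] = 2 * (-8) = -16
  (2P)[0][1] = 2 * (7) = 14
  (2P)[0][2] = 2 * (6) = 12
  (2P)[1][0] = 2 * (-1) = -2
  (2P)[1][1] = 2 * (14) = 28
  (2P)[1][2] = 2 * (-12) = -24
  (2P)[2][0] = 2 * (13) = 26
  (2P)[2][1] = 2 * (8) = 16
  (2P)[2][2] = 2 * (-5) = -10
2P =
[      -16        14        12 ]
[       -2        28       -24 ]
[       26        16       -10 ]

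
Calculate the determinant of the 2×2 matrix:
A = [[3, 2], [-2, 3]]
13

For A = [[a, b], [c, d]], det(A) = a*d - b*c.
det(A) = (3)*(3) - (2)*(-2) = 9 - -4 = 13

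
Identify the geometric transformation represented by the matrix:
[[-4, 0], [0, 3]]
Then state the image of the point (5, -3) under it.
non-uniform scaling by (-4, 3); image of (5, -3) is (-20, -9)

This is diagonal with distinct entries, so it scales the x-axis by -4 and the y-axis by 3.
The matrix [[-4, 0], [0, 3]] represents: non-uniform scaling by (-4, 3).
Applying it to (5, -3): [-4·5 + 0·-3, 0·5 + 3·-3] = (-20, -9).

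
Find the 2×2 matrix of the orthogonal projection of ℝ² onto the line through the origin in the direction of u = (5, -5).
[[1/2, -1/2], [-1/2, 1/2]]

The orthogonal projection onto the line spanned by a nonzero vector u = (a, b) has matrix P = (u uᵀ) / (uᵀ u) = (1/(a² + b²)) · [[a², ab], [ab, b²]].
Here u = (5, -5), so a² + b² = 25 + 25 = 50.
P = (1/50) · [[25, -25], [-25, 25]] = [[1/2, -1/2], [-1/2, 1/2]].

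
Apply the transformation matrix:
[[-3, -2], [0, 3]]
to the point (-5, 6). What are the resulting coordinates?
(3, 18)

Matrix multiplication:
[[-3, -2], [0, 3]] × [-5, 6]ᵀ
= [-3×-5 + -2×6, 0×-5 + 3×6]ᵀ
= [3.0000, 18.0000]ᵀ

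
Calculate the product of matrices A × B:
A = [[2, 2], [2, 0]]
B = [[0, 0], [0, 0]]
[[0, 0], [0, 0]]

Matrix multiplication:
C[0][0] = 2×0 + 2×0 = 0
C[0][1] = 2×0 + 2×0 = 0
C[1][0] = 2×0 + 0×0 = 0
C[1][1] = 2×0 + 0×0 = 0
Result: [[0, 0], [0, 0]]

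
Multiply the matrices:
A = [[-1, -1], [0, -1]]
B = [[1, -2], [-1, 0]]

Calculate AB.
[[0, 2], [1, 0]]

Each entry (i,j) of AB = sum over k of A[i][k]*B[k][j].
(AB)[0][0] = (-1)*(1) + (-1)*(-1) = 0
(AB)[0][1] = (-1)*(-2) + (-1)*(0) = 2
(AB)[1][0] = (0)*(1) + (-1)*(-1) = 1
(AB)[1][1] = (0)*(-2) + (-1)*(0) = 0
AB = [[0, 2], [1, 0]]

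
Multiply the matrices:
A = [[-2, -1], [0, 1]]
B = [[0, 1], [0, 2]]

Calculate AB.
[[0, -4], [0, 2]]

Each entry (i,j) of AB = sum over k of A[i][k]*B[k][j].
(AB)[0][0] = (-2)*(0) + (-1)*(0) = 0
(AB)[0][1] = (-2)*(1) + (-1)*(2) = -4
(AB)[1][0] = (0)*(0) + (1)*(0) = 0
(AB)[1][1] = (0)*(1) + (1)*(2) = 2
AB = [[0, -4], [0, 2]]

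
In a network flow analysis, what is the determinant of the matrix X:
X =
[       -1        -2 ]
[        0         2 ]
det(X) = -2

For a 2×2 matrix [[a, b], [c, d]], det = a*d - b*c.
det(X) = (-1)*(2) - (-2)*(0) = -2 - 0 = -2.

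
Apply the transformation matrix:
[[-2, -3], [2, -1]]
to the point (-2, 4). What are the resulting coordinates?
(-8, -8)

Matrix multiplication:
[[-2, -3], [2, -1]] × [-2, 4]ᵀ
= [-2×-2 + -3×4, 2×-2 + -1×4]ᵀ
= [-8.0000, -8.0000]ᵀ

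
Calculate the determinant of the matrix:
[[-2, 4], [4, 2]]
-20

For a 2×2 matrix [[a, b], [c, d]], det = ad - bc
det = (-2)(2) - (4)(4) = -4 - 16 = -20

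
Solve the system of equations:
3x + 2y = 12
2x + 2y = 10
x = 2, y = 3

Use elimination (row reduction):
Equation 1: 3x + 2y = 12.
Equation 2: 2x + 2y = 10.
Multiply Eq1 by 2 and Eq2 by 3: 6x + 4y = 24;  6x + 6y = 30.
Subtract: (2)y = 6, so y = 3.
Back-substitute into Eq1: 3x + 2*(3) = 12, so x = 2.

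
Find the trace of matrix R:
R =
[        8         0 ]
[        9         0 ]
tr(R) = 8 + 0 = 8

The trace of a square matrix is the sum of its diagonal entries.
Diagonal entries of R: R[0][0] = 8, R[1][1] = 0.
tr(R) = 8 + 0 = 8.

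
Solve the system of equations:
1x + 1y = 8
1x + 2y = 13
x = 3, y = 5

Use elimination (row reduction):
Equation 1: 1x + 1y = 8.
Equation 2: 1x + 2y = 13.
Multiply Eq1 by 1 and Eq2 by 1: 1x + 1y = 8;  1x + 2y = 13.
Subtract: (1)y = 5, so y = 5.
Back-substitute into Eq1: 1x + 1*(5) = 8, so x = 3.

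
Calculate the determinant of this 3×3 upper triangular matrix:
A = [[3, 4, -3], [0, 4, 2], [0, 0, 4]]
48

The determinant of a triangular matrix is the product of its diagonal entries (the off-diagonal entries above the diagonal do not affect it).
det(A) = (3) * (4) * (4) = 48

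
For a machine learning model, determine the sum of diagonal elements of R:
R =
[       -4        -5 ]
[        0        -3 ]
tr(R) = -4 - 3 = -7

The trace of a square matrix is the sum of its diagonal entries.
Diagonal entries of R: R[0][0] = -4, R[1][1] = -3.
tr(R) = -4 - 3 = -7.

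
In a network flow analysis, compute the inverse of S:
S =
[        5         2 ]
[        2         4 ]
det(S) = 16
S⁻¹ =
[      1/4      -1/8 ]
[     -1/8      5/16 ]

For a 2×2 matrix S = [[a, b], [c, d]] with det(S) ≠ 0, S⁻¹ = (1/det(S)) * [[d, -b], [-c, a]].
det(S) = (5)*(4) - (2)*(2) = 20 - 4 = 16.
S⁻¹ = (1/16) * [[4, -2], [-2, 5]].
Dividing each entry by 16 and reducing:
S⁻¹ =
[      1/4      -1/8 ]
[     -1/8      5/16 ]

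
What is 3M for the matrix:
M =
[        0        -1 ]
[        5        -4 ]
3M =
[        0        -3 ]
[       15       -12 ]

Scalar multiplication is elementwise: (3M)[i][j] = 3 * M[i][j].
  (3M)[0][0] = 3 * (0) = 0
  (3M)[0][1] = 3 * (-1) = -3
  (3M)[1][0] = 3 * (5) = 15
  (3M)[1][1] = 3 * (-4) = -12
3M =
[        0        -3 ]
[       15       -12 ]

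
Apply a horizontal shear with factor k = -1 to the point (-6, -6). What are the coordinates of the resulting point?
(0, -6)

Shear matrix for horizontal shear with factor k = -1:
[[1, -1], [0, 1]]
Result: (-6, -6) → (0, -6)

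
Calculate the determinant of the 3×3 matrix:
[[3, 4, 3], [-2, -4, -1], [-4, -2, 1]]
-30

Expansion along first row:
det = 3·det([[-4,-1],[-2,1]]) - 4·det([[-2,-1],[-4,1]]) + 3·det([[-2,-4],[-4,-2]])
    = 3·(-4·1 - -1·-2) - 4·(-2·1 - -1·-4) + 3·(-2·-2 - -4·-4)
    = 3·-6 - 4·-6 + 3·-12
    = -18 + 24 + -36 = -30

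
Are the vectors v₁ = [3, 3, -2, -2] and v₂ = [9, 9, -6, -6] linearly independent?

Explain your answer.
No, linearly dependent (v₂ = 3·v₁)

Check whether there is a scalar k with v₂ = k·v₁.
Comparing components, k = 3 satisfies 3·[3, 3, -2, -2] = [9, 9, -6, -6].
Since v₂ is a scalar multiple of v₁, the two vectors are linearly dependent.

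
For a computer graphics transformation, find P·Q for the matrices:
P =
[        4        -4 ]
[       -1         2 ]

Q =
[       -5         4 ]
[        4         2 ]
PQ =
[      -36         8 ]
[       13         0 ]

Matrix multiplication: (PQ)[i][j] = sum over k of P[i][k] * Q[k][j].
  (PQ)[0][0] = (4)*(-5) + (-4)*(4) = -36
  (PQ)[0][1] = (4)*(4) + (-4)*(2) = 8
  (PQ)[1][0] = (-1)*(-5) + (2)*(4) = 13
  (PQ)[1][1] = (-1)*(4) + (2)*(2) = 0
PQ =
[      -36         8 ]
[       13         0 ]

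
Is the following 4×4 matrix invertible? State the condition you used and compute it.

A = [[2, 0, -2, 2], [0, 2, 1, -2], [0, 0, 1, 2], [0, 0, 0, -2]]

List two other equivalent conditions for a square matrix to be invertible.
Yes, invertible; det(A) = -8 ≠ 0. Equivalent conditions: rank(A) = 4; Ax = 0 has only the trivial solution; 0 is not an eigenvalue; the columns of A are linearly independent.

To check invertibility, compute det(A).
The given matrix is triangular, so det(A) equals the product of its diagonal entries = -8 ≠ 0.
Since det(A) ≠ 0, A is invertible.
Equivalent conditions for a square matrix A to be invertible:
- rank(A) = 4 (full rank).
- The homogeneous system Ax = 0 has only the trivial solution x = 0.
- 0 is not an eigenvalue of A.
- The columns (equivalently rows) of A are linearly independent.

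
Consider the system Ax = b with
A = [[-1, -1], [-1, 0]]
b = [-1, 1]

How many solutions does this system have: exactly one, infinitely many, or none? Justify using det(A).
Exactly one solution

Compute det(A) = (-1)*(0) - (-1)*(-1) = -1.
Because det(A) ≠ 0, A is invertible and Ax = b has a unique solution for every b (here x = A⁻¹ b).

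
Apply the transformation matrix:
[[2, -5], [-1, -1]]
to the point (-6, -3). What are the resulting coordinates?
(3, 9)

Matrix multiplication:
[[2, -5], [-1, -1]] × [-6, -3]ᵀ
= [2×-6 + -5×-3, -1×-6 + -1×-3]ᵀ
= [3.0000, 9.0000]ᵀ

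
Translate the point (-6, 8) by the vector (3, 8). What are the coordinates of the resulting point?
(-3, 16)

Translation by (3, 8):
x' = -6 + 3 = -3
y' = 8 + 8 = 16
Homogeneous matrix: [[1, 0, 3], [0, 1, 8], [0, 0, 1]]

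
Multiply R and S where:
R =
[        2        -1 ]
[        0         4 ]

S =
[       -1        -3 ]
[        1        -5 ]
RS =
[       -3        -1 ]
[        4       -20 ]

Matrix multiplication: (RS)[i][j] = sum over k of R[i][k] * S[k][j].
  (RS)[0][0] = (2)*(-1) + (-1)*(1) = -3
  (RS)[0][1] = (2)*(-3) + (-1)*(-5) = -1
  (RS)[1][0] = (0)*(-1) + (4)*(1) = 4
  (RS)[1][1] = (0)*(-3) + (4)*(-5) = -20
RS =
[       -3        -1 ]
[        4       -20 ]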